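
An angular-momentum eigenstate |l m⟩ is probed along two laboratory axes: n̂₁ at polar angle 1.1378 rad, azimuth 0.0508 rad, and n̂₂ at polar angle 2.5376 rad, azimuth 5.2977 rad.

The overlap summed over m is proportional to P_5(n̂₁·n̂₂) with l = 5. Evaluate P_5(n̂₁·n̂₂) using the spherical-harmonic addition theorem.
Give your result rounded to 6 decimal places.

-0.150211

Expand P_5 via completeness: Σ_{m} conj(Y_{5,m}) at Ω₁ times Y_{5,m} at Ω₂ —
  term(m=-5) = +0.003545-0.006996i   from Y*(Ω₁)=+0.276835+0.071868i, Y(Ω₂)=+0.005852-0.026792i
  term(m=-4) = +0.028233+0.044316i   from Y*(Ω₁)=+0.409482+0.084371i, Y(Ω₂)=+0.087531+0.090189i
  term(m=-3) = -0.048824+0.001599i   from Y*(Ω₁)=+0.149481+0.022959i, Y(Ω₂)=-0.317491+0.059460i
  term(m=-2) = -0.061762+0.112579i   from Y*(Ω₁)=-0.275025-0.028039i, Y(Ω₂)=+0.180955-0.427790i
  term(m=-1) = -0.025290-0.042720i   from Y*(Ω₁)=-0.236311-0.012015i, Y(Ω₂)=+0.115910+0.174884i
  term(m=+0) = +0.076707+0.000000i   from Y*(Ω₁)=+0.227138-0.000000i, Y(Ω₂)=+0.337709+0.000000i
  term(m=+1) = -0.025290+0.042720i   from Y*(Ω₁)=+0.236311-0.012015i, Y(Ω₂)=-0.115910+0.174884i
  term(m=+2) = -0.061762-0.112579i   from Y*(Ω₁)=-0.275025+0.028039i, Y(Ω₂)=+0.180955+0.427790i
  term(m=+3) = -0.048824-0.001599i   from Y*(Ω₁)=-0.149481+0.022959i, Y(Ω₂)=+0.317491+0.059460i
  term(m=+4) = +0.028233-0.044316i   from Y*(Ω₁)=+0.409482-0.084371i, Y(Ω₂)=+0.087531-0.090189i
  term(m=+5) = +0.003545+0.006996i   from Y*(Ω₁)=-0.276835+0.071868i, Y(Ω₂)=-0.005852-0.026792i
Accumulated sum -0.131487-0.000000i; after 4π/(2l+1) scaling, -0.150211-0.000000i ⇒ P_5 = -0.150211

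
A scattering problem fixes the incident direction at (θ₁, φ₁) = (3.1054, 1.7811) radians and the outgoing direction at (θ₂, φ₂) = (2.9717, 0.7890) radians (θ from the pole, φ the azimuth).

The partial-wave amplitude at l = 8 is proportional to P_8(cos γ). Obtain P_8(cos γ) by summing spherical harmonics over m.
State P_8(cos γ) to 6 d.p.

0.620215

Term-by-term m-sum for l=8 (normalisation 4π/17 = 0.739198):
  term(m=-8) = -0.000000+0.000000i   from Y*(Ω₁)=-0.000000+0.000000i, Y(Ω₂)=+0.000000-0.000000i
  term(m=-7) = +0.000000+0.000000i   from Y*(Ω₁)=-0.000000+0.000000i, Y(Ω₂)=-0.000006-0.000006i
  term(m=-6) = +0.000000-0.000000i   from Y*(Ω₁)=-0.000000-0.000000i, Y(Ω₂)=+0.000003+0.000119i
  term(m=-5) = +0.000000-0.000000i   from Y*(Ω₁)=+0.000001-0.000000i, Y(Ω₂)=+0.000890-0.000922i
  term(m=-4) = -0.000000-0.000000i   from Y*(Ω₁)=+0.000015+0.000017i, Y(Ω₂)=-0.010250+0.000148i
  term(m=-3) = -0.000039+0.000007i   from Y*(Ω₁)=-0.000389+0.000532i, Y(Ω₂)=+0.043256+0.042331i
  term(m=-2) = -0.001352+0.003081i   from Y*(Ω₁)=-0.012248-0.005478i, Y(Ω₂)=-0.001807-0.250787i
  term(m=-1) = +0.061806+0.094605i   from Y*(Ω₁)=+0.036850-0.172631i, Y(Ω₂)=-0.451043+0.454304i
  term(m=+0) = +0.718209+0.000000i   from Y*(Ω₁)=+1.135842-0.000000i, Y(Ω₂)=+0.632314+0.000000i
  term(m=+1) = +0.061806-0.094605i   from Y*(Ω₁)=-0.036850-0.172631i, Y(Ω₂)=+0.451043+0.454304i
  term(m=+2) = -0.001352-0.003081i   from Y*(Ω₁)=-0.012248+0.005478i, Y(Ω₂)=-0.001807+0.250787i
  term(m=+3) = -0.000039-0.000007i   from Y*(Ω₁)=+0.000389+0.000532i, Y(Ω₂)=-0.043256+0.042331i
  term(m=+4) = -0.000000+0.000000i   from Y*(Ω₁)=+0.000015-0.000017i, Y(Ω₂)=-0.010250-0.000148i
  term(m=+5) = +0.000000+0.000000i   from Y*(Ω₁)=-0.000001-0.000000i, Y(Ω₂)=-0.000890-0.000922i
  term(m=+6) = +0.000000+0.000000i   from Y*(Ω₁)=-0.000000+0.000000i, Y(Ω₂)=+0.000003-0.000119i
  term(m=+7) = +0.000000-0.000000i   from Y*(Ω₁)=+0.000000+0.000000i, Y(Ω₂)=+0.000006-0.000006i
  term(m=+8) = -0.000000-0.000000i   from Y*(Ω₁)=-0.000000-0.000000i, Y(Ω₂)=+0.000000+0.000000i
Σ over m = +0.839038-0.000000i; ×(4π/17) → +0.620215-0.000000i. Real part: 0.620215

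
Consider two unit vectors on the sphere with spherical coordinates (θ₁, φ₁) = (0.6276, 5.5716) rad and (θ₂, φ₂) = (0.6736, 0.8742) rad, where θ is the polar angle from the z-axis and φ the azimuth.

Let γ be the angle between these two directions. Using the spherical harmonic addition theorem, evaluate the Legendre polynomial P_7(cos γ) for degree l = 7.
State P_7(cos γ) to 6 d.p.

0.305406

Expand P_7 via completeness: Σ_{m} conj(Y_{7,m}) at Ω₁ times Y_{7,m} at Ω₂ —
  term(m=-7) = +0.000023+0.000220i   from Y*(Ω₁)=+0.003196+0.011605i, Y(Ω₂)=+0.018134+0.002997i
  term(m=-6) = -0.005328+0.000480i   from Y*(Ω₁)=-0.026606+0.056095i, Y(Ω₂)=+0.043768+0.074221i
  term(m=-5) = -0.003469-0.046200i   from Y*(Ω₁)=-0.176124+0.077879i, Y(Ω₂)=-0.080546+0.226698i
  term(m=-4) = +0.166928-0.010020i   from Y*(Ω₁)=-0.372805-0.113385i, Y(Ω₂)=-0.402369+0.149255i
  term(m=-3) = +0.009174+0.203871i   from Y*(Ω₁)=-0.253171-0.400283i, Y(Ω₂)=-0.374144-0.213721i
  term(m=-2) = -0.010455+0.000314i   from Y*(Ω₁)=+0.027718-0.186395i, Y(Ω₂)=-0.009806-0.054631i
  term(m=-1) = -0.001775-0.118422i   from Y*(Ω₁)=-0.238065+0.205281i, Y(Ω₂)=-0.241735+0.288989i
  term(m=+0) = +0.054355+0.000000i   from Y*(Ω₁)=-0.300858-0.000000i, Y(Ω₂)=-0.180667+0.000000i
  term(m=+1) = -0.001775+0.118422i   from Y*(Ω₁)=+0.238065+0.205281i, Y(Ω₂)=+0.241735+0.288989i
  term(m=+2) = -0.010455-0.000314i   from Y*(Ω₁)=+0.027718+0.186395i, Y(Ω₂)=-0.009806+0.054631i
  term(m=+3) = +0.009174-0.203871i   from Y*(Ω₁)=+0.253171-0.400283i, Y(Ω₂)=+0.374144-0.213721i
  term(m=+4) = +0.166928+0.010020i   from Y*(Ω₁)=-0.372805+0.113385i, Y(Ω₂)=-0.402369-0.149255i
  term(m=+5) = -0.003469+0.046200i   from Y*(Ω₁)=+0.176124+0.077879i, Y(Ω₂)=+0.080546+0.226698i
  term(m=+6) = -0.005328-0.000480i   from Y*(Ω₁)=-0.026606-0.056095i, Y(Ω₂)=+0.043768-0.074221i
  term(m=+7) = +0.000023-0.000220i   from Y*(Ω₁)=-0.003196+0.011605i, Y(Ω₂)=-0.018134+0.002997i
Accumulated sum +0.364552+0.000000i; after 4π/(2l+1) scaling, +0.305406+0.000000i ⇒ P_7 = 0.305406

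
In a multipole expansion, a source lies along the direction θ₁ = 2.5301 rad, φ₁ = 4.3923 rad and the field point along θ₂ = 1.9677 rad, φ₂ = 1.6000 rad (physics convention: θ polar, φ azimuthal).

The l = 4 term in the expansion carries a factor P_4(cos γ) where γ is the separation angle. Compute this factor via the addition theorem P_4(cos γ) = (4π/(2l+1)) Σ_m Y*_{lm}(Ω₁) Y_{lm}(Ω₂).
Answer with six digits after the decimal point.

Addition theorem: P_4(cos γ) = (4π/9) Σ_m Y*_{lm}(Ω₁) Y_{lm}(Ω₂), m = −4…4:
  m=-4: Y*=+0.013766-0.046056i  Y=+0.317975-0.037314i  product +0.002659-0.015158i
  m=-3: Y*=-0.158881-0.111170i  Y=-0.033211-0.378100i  product -0.036757+0.063765i
  m=-2: Y*=-0.326534+0.243209i  Y=-0.013073+0.000764i  product +0.004083-0.003429i
  m=-1: Y*=+0.118459+0.357354i  Y=-0.009623-0.329421i  product +0.116580-0.042462i
  m=+0: Y*=-0.146131-0.000000i  Y=-0.074200+0.000000i  product +0.010843+0.000000i
  m=+1: Y*=-0.118459+0.357354i  Y=+0.009623-0.329421i  product +0.116580+0.042462i
  m=+2: Y*=-0.326534-0.243209i  Y=-0.013073-0.000764i  product +0.004083+0.003429i
  m=+3: Y*=+0.158881-0.111170i  Y=+0.033211-0.378100i  product -0.036757-0.063765i
  m=+4: Y*=+0.013766+0.046056i  Y=+0.317975+0.037314i  product +0.002659+0.015158i
Accumulated sum +0.183972-0.000000i; after 4π/(2l+1) scaling, +0.256874-0.000000i ⇒ P_4 = 0.256874

0.256874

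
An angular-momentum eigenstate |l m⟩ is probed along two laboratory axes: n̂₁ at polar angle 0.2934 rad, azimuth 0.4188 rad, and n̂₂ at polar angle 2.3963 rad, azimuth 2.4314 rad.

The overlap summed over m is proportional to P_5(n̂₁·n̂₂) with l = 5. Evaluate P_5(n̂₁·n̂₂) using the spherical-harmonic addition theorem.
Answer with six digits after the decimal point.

0.411732

Expand P_5 via completeness: Σ_{m} conj(Y_{5,m}) at Ω₁ times Y_{5,m} at Ω₂ —
  term(m=-5) = (-0.000050, 0.000037)   from Y*(Ω₁)=(-0.000469, 0.000813), Y(Ω₂)=(0.061085, 0.026504)
  term(m=-4) = (0.000438, 0.002200)   from Y*(Ω₁)=(-0.001024, 0.009776), Y(Ω₂)=(0.217925, -0.067608)
  term(m=-3) = (0.024508, 0.006138)   from Y*(Ω₁)=(0.018755, 0.057674), Y(Ω₂)=(0.221207, -0.353003)
  term(m=-2) = (0.053490, -0.065182)   from Y*(Ω₁)=(0.158841, 0.176354), Y(Ω₂)=(-0.053235, -0.351256)
  term(m=-1) = (0.021766, 0.046018)   from Y*(Ω₁)=(0.491233, 0.218664), Y(Ω₂)=(0.071784, 0.061725)
  term(m=+0) = (0.160108, 0.000000)   from Y*(Ω₁)=(0.420585, -0.000000), Y(Ω₂)=(0.380681, 0.000000)
  term(m=+1) = (0.021766, -0.046018)   from Y*(Ω₁)=(-0.491233, 0.218664), Y(Ω₂)=(-0.071784, 0.061725)
  term(m=+2) = (0.053490, 0.065182)   from Y*(Ω₁)=(0.158841, -0.176354), Y(Ω₂)=(-0.053235, 0.351256)
  term(m=+3) = (0.024508, -0.006138)   from Y*(Ω₁)=(-0.018755, 0.057674), Y(Ω₂)=(-0.221207, -0.353003)
  term(m=+4) = (0.000438, -0.002200)   from Y*(Ω₁)=(-0.001024, -0.009776), Y(Ω₂)=(0.217925, 0.067608)
  term(m=+5) = (-0.000050, -0.000037)   from Y*(Ω₁)=(0.000469, 0.000813), Y(Ω₂)=(-0.061085, 0.026504)
Σ over m = (0.360410, 0.000000); ×(4π/11) → (0.411732, 0.000000). Real part: 0.411732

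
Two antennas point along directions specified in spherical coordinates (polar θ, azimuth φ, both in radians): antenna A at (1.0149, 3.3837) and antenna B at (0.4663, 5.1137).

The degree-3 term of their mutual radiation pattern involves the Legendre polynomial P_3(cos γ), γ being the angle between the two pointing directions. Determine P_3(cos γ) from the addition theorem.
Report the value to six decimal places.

-0.442893

Summing Y*_{l m}(θ₁,φ₁)·Y_{l m}(θ₂,φ₂) over m ∈ [−3, 3]; prefactor 4π/(2·3+1) = 1.795196:
  m=-3: -0.19117 - 0.16982j × -0.03539 - 0.01360j = 0.00446 + 0.00861j  (running Σ = 0.00446 + 0.00861j)
  m=-2: 0.34439 + 0.18114j × -0.12821 + 0.13270j = -0.06819 + 0.02248j  (running Σ = -0.06373 + 0.03109j)
  m=-1: -0.10457 - 0.02582j × 0.16967 + 0.39984j = -0.00742 - 0.04619j  (running Σ = -0.07115 - 0.01510j)
  m=0: -0.31659 + 0.00000j × 0.32979 + 0.00000j = -0.10441 + 0.00000j  (running Σ = -0.17556 - 0.01510j)
  m=1: 0.10457 - 0.02582j × -0.16967 + 0.39984j = -0.00742 + 0.04619j  (running Σ = -0.18298 + 0.03109j)
  m=2: 0.34439 - 0.18114j × -0.12821 - 0.13270j = -0.06819 - 0.02248j  (running Σ = -0.25117 + 0.00861j)
  m=3: 0.19117 - 0.16982j × 0.03539 - 0.01360j = 0.00446 - 0.00861j  (running Σ = -0.24671 + 0.00000j)
Total Σ_m = -0.24671 + 0.00000j. Multiply by 1.795196: -0.44289 + 0.00000j. P_3(cos γ) = -0.442893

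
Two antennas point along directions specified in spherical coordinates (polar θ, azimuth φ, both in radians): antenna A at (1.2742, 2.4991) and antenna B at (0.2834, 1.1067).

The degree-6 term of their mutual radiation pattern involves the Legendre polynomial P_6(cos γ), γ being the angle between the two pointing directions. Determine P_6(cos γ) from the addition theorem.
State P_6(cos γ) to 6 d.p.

Expand P_6 via completeness: Σ_{m} conj(Y_{6,m}) at Ω₁ times Y_{6,m} at Ω₂ —
  m=-6: -0.27945 + 0.24183j × 0.00022 - 0.00008j = -0.00004 + 0.00007j  (running Σ = -0.00004 + 0.00007j)
  m=-5: 0.39026 - 0.02770j × 0.00201 + 0.00187j = 0.00084 + 0.00067j  (running Σ = 0.00080 + 0.00075j)
  m=-4: 0.01515 + 0.00975j × -0.00562 + 0.01913j = -0.00027 + 0.00024j  (running Σ = 0.00052 + 0.00098j)
  m=-3: -0.11979 - 0.32149j × -0.09608 + 0.01733j = 0.01708 + 0.02881j  (running Σ = 0.01761 + 0.02980j)
  m=-2: -0.02492 + 0.08481j × -0.18998 - 0.25378j = 0.02626 - 0.00979j  (running Σ = 0.04387 + 0.02001j)
  m=-1: -0.24690 + 0.18479j × 0.26669 - 0.53279j = 0.03261 + 0.18083j  (running Σ = 0.07647 + 0.20083j)
  m=0: 0.11536 + 0.00000j × 0.32197 + 0.00000j = 0.03714 + 0.00000j  (running Σ = 0.11361 + 0.20083j)
  m=1: 0.24690 + 0.18479j × -0.26669 - 0.53279j = 0.03261 - 0.18083j  (running Σ = 0.14622 + 0.02001j)
  m=2: -0.02492 - 0.08481j × -0.18998 + 0.25378j = 0.02626 + 0.00979j  (running Σ = 0.17248 + 0.02980j)
  m=3: 0.11979 - 0.32149j × 0.09608 + 0.01733j = 0.01708 - 0.02881j  (running Σ = 0.18956 + 0.00098j)
  m=4: 0.01515 - 0.00975j × -0.00562 - 0.01913j = -0.00027 - 0.00024j  (running Σ = 0.18929 + 0.00075j)
  m=5: -0.39026 - 0.02770j × -0.00201 + 0.00187j = 0.00084 - 0.00067j  (running Σ = 0.19012 + 0.00007j)
  m=6: -0.27945 - 0.24183j × 0.00022 + 0.00008j = -0.00004 - 0.00007j  (running Σ = 0.19008 - 0.00000j)
Accumulated sum 0.19008 - 0.00000j; after 4π/(2l+1) scaling, 0.18374 - 0.00000j ⇒ P_6 = 0.183742

0.183742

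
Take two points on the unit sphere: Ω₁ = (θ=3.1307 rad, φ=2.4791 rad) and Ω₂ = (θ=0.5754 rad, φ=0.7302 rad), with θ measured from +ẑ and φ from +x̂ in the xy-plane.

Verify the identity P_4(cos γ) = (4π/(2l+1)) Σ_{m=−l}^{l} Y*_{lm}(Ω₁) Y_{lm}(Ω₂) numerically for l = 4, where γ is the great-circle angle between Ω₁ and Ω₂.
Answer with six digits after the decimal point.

-0.092914

Term-by-term m-sum for l=4 (normalisation 4π/9 = 1.396263):
  m=-4: -0.000000-0.000000i × -0.037863-0.008498i = +0.000000+0.000000i  (running Σ = +0.000000+0.000000i)
  m=-3: -0.000001-0.000001i × -0.098294-0.137741i = -0.000000+0.000000i  (running Σ = -0.000000+0.000000i)
  m=-2: +0.000058-0.000231i × +0.042859-0.386653i = -0.000087-0.000032i  (running Σ = -0.000087-0.000032i)
  m=-1: +0.016248-0.012675i × +0.310114-0.277638i = +0.001520-0.008442i  (running Σ = +0.001433-0.008474i)
  m=0: +0.845782-0.000000i × -0.082066+0.000000i = -0.069410+0.000000i  (running Σ = -0.067978-0.008474i)
  m=1: -0.016248-0.012675i × -0.310114-0.277638i = +0.001520+0.008442i  (running Σ = -0.066458-0.000032i)
  m=2: +0.000058+0.000231i × +0.042859+0.386653i = -0.000087+0.000032i  (running Σ = -0.066545+0.000000i)
  m=3: +0.000001-0.000001i × +0.098294-0.137741i = -0.000000-0.000000i  (running Σ = -0.066545+0.000000i)
  m=4: -0.000000+0.000000i × -0.037863+0.008498i = +0.000000-0.000000i  (running Σ = -0.066545+0.000000i)
Accumulated sum -0.066545+0.000000i; after 4π/(2l+1) scaling, -0.092914+0.000000i ⇒ P_4 = -0.092914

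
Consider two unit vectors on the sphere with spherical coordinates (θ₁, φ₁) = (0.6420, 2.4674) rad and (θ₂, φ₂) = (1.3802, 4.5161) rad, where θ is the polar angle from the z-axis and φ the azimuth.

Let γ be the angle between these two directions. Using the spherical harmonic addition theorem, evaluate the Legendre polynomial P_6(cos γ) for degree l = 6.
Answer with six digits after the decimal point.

-0.223925

Addition theorem: P_6(cos γ) = (4π/13) Σ_m Y*_{lm}(Ω₁) Y_{lm}(Ω₂), m = −6…6:
  [-6]  conj(Y_{6,-6})(Ω₁) = -0.01378 + 0.01749j ; Y_{6,-6}(Ω₂) = -0.16582 - 0.39990j ; Δ = 0.00928 + 0.00261j
  [-5]  conj(Y_{6,-5})(Ω₁) = 0.10048 - 0.02346j ; Y_{6,-5}(Ω₂) = -0.24053 + 0.16082j ; Δ = -0.02040 + 0.02180j
  [-4]  conj(Y_{6,-4})(Ω₁) = -0.25075 - 0.11953j ; Y_{6,-4}(Ω₂) = -0.14196 - 0.14189j ; Δ = 0.01864 + 0.05255j
  [-3]  conj(Y_{6,-3})(Ω₁) = 0.19833 + 0.40872j ; Y_{6,-3}(Ω₂) = -0.16904 + 0.25308j ; Δ = -0.13696 - 0.01889j
  [-2]  conj(Y_{6,-2})(Ω₁) = 0.07810 - 0.34533j ; Y_{6,-2}(Ω₂) = -0.11503 - 0.04763j ; Δ = -0.02543 + 0.03600j
  [-1]  conj(Y_{6,-1})(Ω₁) = 0.10272 - 0.08208j ; Y_{6,-1}(Ω₂) = -0.05927 + 0.29808j ; Δ = 0.01838 + 0.03548j
  [+0]  conj(Y_{6,0})(Ω₁) = -0.39980 + 0.00000j ; Y_{6,0}(Ω₂) = -0.10341 + 0.00000j ; Δ = 0.04134 + 0.00000j
  [+1]  conj(Y_{6,1})(Ω₁) = -0.10272 - 0.08208j ; Y_{6,1}(Ω₂) = 0.05927 + 0.29808j ; Δ = 0.01838 - 0.03548j
  [+2]  conj(Y_{6,2})(Ω₁) = 0.07810 + 0.34533j ; Y_{6,2}(Ω₂) = -0.11503 + 0.04763j ; Δ = -0.02543 - 0.03600j
  [+3]  conj(Y_{6,3})(Ω₁) = -0.19833 + 0.40872j ; Y_{6,3}(Ω₂) = 0.16904 + 0.25308j ; Δ = -0.13696 + 0.01889j
  [+4]  conj(Y_{6,4})(Ω₁) = -0.25075 + 0.11953j ; Y_{6,4}(Ω₂) = -0.14196 + 0.14189j ; Δ = 0.01864 - 0.05255j
  [+5]  conj(Y_{6,5})(Ω₁) = -0.10048 - 0.02346j ; Y_{6,5}(Ω₂) = 0.24053 + 0.16082j ; Δ = -0.02040 - 0.02180j
  [+6]  conj(Y_{6,6})(Ω₁) = -0.01378 - 0.01749j ; Y_{6,6}(Ω₂) = -0.16582 + 0.39990j ; Δ = 0.00928 - 0.00261j
Accumulated sum -0.23165 - 0.00000j; after 4π/(2l+1) scaling, -0.22393 - 0.00000j ⇒ P_6 = -0.223925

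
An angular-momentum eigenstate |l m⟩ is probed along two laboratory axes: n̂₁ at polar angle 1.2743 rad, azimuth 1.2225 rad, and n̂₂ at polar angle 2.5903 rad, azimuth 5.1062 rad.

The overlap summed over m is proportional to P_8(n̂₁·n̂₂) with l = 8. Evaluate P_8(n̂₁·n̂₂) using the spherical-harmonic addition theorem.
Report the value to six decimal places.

0.252997

Summing Y*_{l m}(θ₁,φ₁)·Y_{l m}(θ₂,φ₂) over m ∈ [−8, 8]; prefactor 4π/(2·8+1) = 0.739198:
  term(m=-8) = 0.00099 + 0.00036j   from Y*(Ω₁)=-0.33819 - 0.12546j, Y(Ω₂)=-0.00292 + 0.00003j
  term(m=-7) = 0.00388 + 0.00742j   from Y*(Ω₁)=-0.28515 + 0.33614j, Y(Ω₂)=0.00713 - 0.01761j
  term(m=-6) = -0.00159 + 0.00600j   from Y*(Ω₁)=0.04006 + 0.07014j, Y(Ω₂)=0.05469 + 0.05397j
  term(m=-5) = 0.05929 - 0.03792j   from Y*(Ω₁)=-0.32210 + 0.05552j, Y(Ω₂)=-0.19848 + 0.08351j
  term(m=-4) = 0.08661 + 0.01515j   from Y*(Ω₁)=-0.03729 + 0.20774j, Y(Ω₂)=-0.00185 - 0.41657j
  term(m=-3) = -0.07233 - 0.09407j   from Y*(Ω₁)=-0.20556 - 0.11932j, Y(Ω₂)=0.46187 + 0.18951j
  term(m=-2) = 0.00446 - 0.05141j   from Y*(Ω₁)=-0.19549 + 0.16353j, Y(Ω₂)=-0.14284 + 0.14348j
  term(m=-1) = 0.04670 - 0.04282j   from Y*(Ω₁)=-0.06606 - 0.18194j, Y(Ω₂)=0.12561 + 0.30229j
  term(m=+0) = 0.08623 + 0.00000j   from Y*(Ω₁)=-0.26524 + 0.00000j, Y(Ω₂)=-0.32511 + 0.00000j
  term(m=+1) = 0.04670 + 0.04282j   from Y*(Ω₁)=0.06606 - 0.18194j, Y(Ω₂)=-0.12561 + 0.30229j
  term(m=+2) = 0.00446 + 0.05141j   from Y*(Ω₁)=-0.19549 - 0.16353j, Y(Ω₂)=-0.14284 - 0.14348j
  term(m=+3) = -0.07233 + 0.09407j   from Y*(Ω₁)=0.20556 - 0.11932j, Y(Ω₂)=-0.46187 + 0.18951j
  term(m=+4) = 0.08661 - 0.01515j   from Y*(Ω₁)=-0.03729 - 0.20774j, Y(Ω₂)=-0.00185 + 0.41657j
  term(m=+5) = 0.05929 + 0.03792j   from Y*(Ω₁)=0.32210 + 0.05552j, Y(Ω₂)=0.19848 + 0.08351j
  term(m=+6) = -0.00159 - 0.00600j   from Y*(Ω₁)=0.04006 - 0.07014j, Y(Ω₂)=0.05469 - 0.05397j
  term(m=+7) = 0.00388 - 0.00742j   from Y*(Ω₁)=0.28515 + 0.33614j, Y(Ω₂)=-0.00713 - 0.01761j
  term(m=+8) = 0.00099 - 0.00036j   from Y*(Ω₁)=-0.33819 + 0.12546j, Y(Ω₂)=-0.00292 - 0.00003j
Σ over m = 0.34226 + 0.00000j; ×(4π/17) → 0.25300 + 0.00000j. Real part: 0.252997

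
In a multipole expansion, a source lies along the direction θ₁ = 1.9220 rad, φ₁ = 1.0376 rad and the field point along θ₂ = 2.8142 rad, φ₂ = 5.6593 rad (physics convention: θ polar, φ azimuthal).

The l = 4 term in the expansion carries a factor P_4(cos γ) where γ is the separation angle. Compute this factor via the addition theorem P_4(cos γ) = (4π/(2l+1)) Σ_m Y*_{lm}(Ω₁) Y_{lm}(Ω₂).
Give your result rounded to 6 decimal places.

0.075762

Term-by-term m-sum for l=4 (normalisation 4π/9 = 1.396263):
  [-4]  conj(Y_{4,-4})(Ω₁) = -0.18330 - 0.29107j ; Y_{4,-4}(Ω₂) = -0.00378 + 0.00285j ; Δ = 0.00152 + 0.00058j
  [-3]  conj(Y_{4,-3})(Ω₁) = 0.35632 - 0.01026j ; Y_{4,-3}(Ω₂) = 0.01168 - 0.03764j ; Δ = 0.00378 - 0.01353j
  [-2]  conj(Y_{4,-2})(Ω₁) = 0.02445 - 0.04428j ; Y_{4,-2}(Ω₂) = 0.05794 + 0.17308j ; Δ = 0.00908 + 0.00167j
  [-1]  conj(Y_{4,-1})(Ω₁) = 0.16868 + 0.28579j ; Y_{4,-1}(Ω₂) = -0.38303 - 0.27570j ; Δ = 0.01418 - 0.15597j
  [+0]  conj(Y_{4,0})(Ω₁) = -0.00639 + 0.00000j ; Y_{4,0}(Ω₂) = 0.44830 + 0.00000j ; Δ = -0.00286 + 0.00000j
  [+1]  conj(Y_{4,1})(Ω₁) = -0.16868 + 0.28579j ; Y_{4,1}(Ω₂) = 0.38303 - 0.27570j ; Δ = 0.01418 + 0.15597j
  [+2]  conj(Y_{4,2})(Ω₁) = 0.02445 + 0.04428j ; Y_{4,2}(Ω₂) = 0.05794 - 0.17308j ; Δ = 0.00908 - 0.00167j
  [+3]  conj(Y_{4,3})(Ω₁) = -0.35632 - 0.01026j ; Y_{4,3}(Ω₂) = -0.01168 - 0.03764j ; Δ = 0.00378 + 0.01353j
  [+4]  conj(Y_{4,4})(Ω₁) = -0.18330 + 0.29107j ; Y_{4,4}(Ω₂) = -0.00378 - 0.00285j ; Δ = 0.00152 - 0.00058j
Σ over m = 0.05426 + 0.00000j; ×(4π/9) → 0.07576 + 0.00000j. Real part: 0.075762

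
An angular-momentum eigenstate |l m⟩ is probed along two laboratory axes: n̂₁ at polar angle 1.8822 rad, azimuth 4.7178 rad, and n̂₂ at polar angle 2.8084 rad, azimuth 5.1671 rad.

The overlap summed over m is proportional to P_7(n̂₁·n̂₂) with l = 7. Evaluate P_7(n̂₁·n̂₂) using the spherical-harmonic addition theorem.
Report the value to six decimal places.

0.317177

Term-by-term m-sum for l=7 (normalisation 4π/15 = 0.837758):
  m=-7: Y*=-0.013410+0.353872i  Y=+0.000008+0.000200i  product -0.000071+0.000000i
  m=-6: Y*=+0.426267+0.013844i  Y=-0.001982-0.000869i  product -0.000833-0.000398i
  m=-5: Y*=+0.001710-0.063187i  Y=+0.011117-0.009416i  product -0.000576-0.000719i
  m=-4: Y*=+0.328461+0.007110i  Y=+0.016773+0.066227i  product +0.005038+0.021872i
  m=-3: Y*=+0.002998-0.184689i  Y=-0.220106-0.046147i  product -0.009183+0.040513i
  m=-2: Y*=+0.257732+0.002789i  Y=+0.299289-0.384538i  product +0.078209-0.098273i
  m=-1: Y*=+0.001206-0.222896i  Y=+0.241554+0.494097i  product +0.110424-0.053245i
  m=+0: Y*=+0.233928-0.000000i  Y=+0.053795+0.000000i  product +0.012584+0.000000i
  m=+1: Y*=-0.001206-0.222896i  Y=-0.241554+0.494097i  product +0.110424+0.053245i
  m=+2: Y*=+0.257732-0.002789i  Y=+0.299289+0.384538i  product +0.078209+0.098273i
  m=+3: Y*=-0.002998-0.184689i  Y=+0.220106-0.046147i  product -0.009183-0.040513i
  m=+4: Y*=+0.328461-0.007110i  Y=+0.016773-0.066227i  product +0.005038-0.021872i
  m=+5: Y*=-0.001710-0.063187i  Y=-0.011117-0.009416i  product -0.000576+0.000719i
  m=+6: Y*=+0.426267-0.013844i  Y=-0.001982+0.000869i  product -0.000833+0.000398i
  m=+7: Y*=+0.013410+0.353872i  Y=-0.000008+0.000200i  product -0.000071-0.000000i
Σ over m = +0.378602+0.000000i; ×(4π/15) → +0.317177+0.000000i. Real part: 0.317177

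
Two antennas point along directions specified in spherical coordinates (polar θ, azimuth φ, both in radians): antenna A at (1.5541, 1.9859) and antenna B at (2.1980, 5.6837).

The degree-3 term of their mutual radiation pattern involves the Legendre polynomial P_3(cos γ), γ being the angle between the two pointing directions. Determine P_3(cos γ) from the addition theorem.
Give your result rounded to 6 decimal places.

0.198276

Addition theorem: P_3(cos γ) = (4π/7) Σ_m Y*_{lm}(Ω₁) Y_{lm}(Ω₂), m = −3…3:
  [-3]  conj(Y_{3,-3})(Ω₁) = (0.395152, -0.133359) ; Y_{3,-3}(Ω₂) = (-0.049983, 0.215746) ; Δ = (0.009021, 0.091918)
  [-2]  conj(Y_{3,-2})(Ω₁) = (-0.011509, -0.012590) ; Y_{3,-2}(Ω₂) = (-0.142856, -0.366332) ; Δ = (-0.002968, 0.006015)
  [-1]  conj(Y_{3,-1})(Ω₁) = (0.130134, -0.295281) ; Y_{3,-1}(Ω₂) = (0.156016, 0.106619) ; Δ = (0.051785, -0.032194)
  [+0]  conj(Y_{3,0})(Ω₁) = (-0.018682, -0.000000) ; Y_{3,0}(Ω₂) = (0.279861, 0.000000) ; Δ = (-0.005228, -0.000000)
  [+1]  conj(Y_{3,1})(Ω₁) = (-0.130134, -0.295281) ; Y_{3,1}(Ω₂) = (-0.156016, 0.106619) ; Δ = (0.051785, 0.032194)
  [+2]  conj(Y_{3,2})(Ω₁) = (-0.011509, 0.012590) ; Y_{3,2}(Ω₂) = (-0.142856, 0.366332) ; Δ = (-0.002968, -0.006015)
  [+3]  conj(Y_{3,3})(Ω₁) = (-0.395152, -0.133359) ; Y_{3,3}(Ω₂) = (0.049983, 0.215746) ; Δ = (0.009021, -0.091918)
Total Σ_m = (0.110448, 0.000000). Multiply by 1.795196: (0.198276, 0.000000). P_3(cos γ) = 0.198276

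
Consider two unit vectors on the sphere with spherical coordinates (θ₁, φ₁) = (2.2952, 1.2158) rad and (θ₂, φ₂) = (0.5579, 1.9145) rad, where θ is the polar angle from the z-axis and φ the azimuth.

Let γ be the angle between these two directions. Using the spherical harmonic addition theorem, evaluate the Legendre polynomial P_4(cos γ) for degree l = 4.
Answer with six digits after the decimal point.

0.143729

Term-by-term m-sum for l=4 (normalisation 4π/9 = 1.396263):
  m=-4: 0.02091 - 0.13762j × 0.00677 - 0.03410j = -0.00455 - 0.00164j  (running Σ = -0.00455 - 0.00164j)
  m=-3: 0.30476 + 0.16880j × 0.13516 + 0.08096j = 0.02753 + 0.04749j  (running Σ = 0.02298 + 0.04585j)
  m=-2: -0.29510 + 0.25365j × -0.29262 + 0.24024j = 0.02542 - 0.14512j  (running Σ = 0.04839 - 0.09927j)
  m=-1: -0.00605 - 0.01631j × -0.14593 - 0.40773j = -0.00577 + 0.00485j  (running Σ = 0.04263 - 0.09442j)
  m=0: -0.36228 + 0.00000j × -0.04882 + 0.00000j = 0.01769 + 0.00000j  (running Σ = 0.06031 - 0.09442j)
  m=1: 0.00605 - 0.01631j × 0.14593 - 0.40773j = -0.00577 - 0.00485j  (running Σ = 0.05454 - 0.09927j)
  m=2: -0.29510 - 0.25365j × -0.29262 - 0.24024j = 0.02542 + 0.14512j  (running Σ = 0.07996 + 0.04585j)
  m=3: -0.30476 + 0.16880j × -0.13516 + 0.08096j = 0.02753 - 0.04749j  (running Σ = 0.10749 - 0.00164j)
  m=4: 0.02091 + 0.13762j × 0.00677 + 0.03410j = -0.00455 + 0.00164j  (running Σ = 0.10294 + 0.00000j)
Total Σ_m = 0.10294 + 0.00000j. Multiply by 1.396263: 0.14373 + 0.00000j. P_4(cos γ) = 0.143729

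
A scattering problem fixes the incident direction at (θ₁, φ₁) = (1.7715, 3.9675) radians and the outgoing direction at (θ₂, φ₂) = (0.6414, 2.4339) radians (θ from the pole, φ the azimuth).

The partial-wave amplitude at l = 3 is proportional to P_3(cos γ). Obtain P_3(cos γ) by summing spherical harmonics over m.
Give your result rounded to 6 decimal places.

0.200341

Expand P_3 via completeness: Σ_{m} conj(Y_{3,m}) at Ω₁ times Y_{3,m} at Ω₂ —
  [-3]  conj(Y_{3,-3})(Ω₁) = +0.309216-0.241908i ; Y_{3,-3}(Ω₂) = +0.046883-0.076079i ; Δ = -0.003907-0.034866i
  [-2]  conj(Y_{3,-2})(Ω₁) = +0.015833-0.195003i ; Y_{3,-2}(Ω₂) = +0.045375+0.289611i ; Δ = +0.057193-0.004263i
  [-1]  conj(Y_{3,-1})(Ω₁) = +0.172021+0.186555i ; Y_{3,-1}(Ω₂) = -0.324728-0.277813i ; Δ = -0.004033-0.108369i
  [+0]  conj(Y_{3,0})(Ω₁) = +0.208404-0.000000i ; Y_{3,0}(Ω₂) = +0.062816+0.000000i ; Δ = +0.013091+0.000000i
  [+1]  conj(Y_{3,1})(Ω₁) = -0.172021+0.186555i ; Y_{3,1}(Ω₂) = +0.324728-0.277813i ; Δ = -0.004033+0.108369i
  [+2]  conj(Y_{3,2})(Ω₁) = +0.015833+0.195003i ; Y_{3,2}(Ω₂) = +0.045375-0.289611i ; Δ = +0.057193+0.004263i
  [+3]  conj(Y_{3,3})(Ω₁) = -0.309216-0.241908i ; Y_{3,3}(Ω₂) = -0.046883-0.076079i ; Δ = -0.003907+0.034866i
Accumulated sum +0.111598+0.000000i; after 4π/(2l+1) scaling, +0.200341+0.000000i ⇒ P_3 = 0.200341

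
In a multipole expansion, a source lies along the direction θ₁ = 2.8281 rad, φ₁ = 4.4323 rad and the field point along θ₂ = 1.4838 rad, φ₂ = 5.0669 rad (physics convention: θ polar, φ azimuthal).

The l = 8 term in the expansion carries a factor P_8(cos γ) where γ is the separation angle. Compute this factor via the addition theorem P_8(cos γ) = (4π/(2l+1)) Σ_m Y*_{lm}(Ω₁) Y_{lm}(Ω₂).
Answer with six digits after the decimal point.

0.044285

Addition theorem: P_8(cos γ) = (4π/17) Σ_m Y*_{lm}(Ω₁) Y_{lm}(Ω₂), m = −8…8:
  m=-8: Y*=-0.00003 - 0.00003j  Y=-0.47689 - 0.15040j  product 0.00001 + 0.00002j
  m=-7: Y*=-0.00048 + 0.00020j  Y=-0.10696 + 0.13781j  product 0.00002 - 0.00009j
  m=-6: Y*=0.00045 + 0.00405j  Y=-0.17229 - 0.27709j  product 0.00104 - 0.00082j
  m=-5: Y*=0.02248 + 0.00387j  Y=-0.19607 + 0.04010j  product -0.00456 + 0.00014j
  m=-4: Y*=0.04089 - 0.08455j  Y=0.04094 - 0.26590j  product -0.02081 - 0.01433j
  m=-3: Y*=-0.20704 - 0.18548j  Y=-0.18403 - 0.10228j  product 0.01913 + 0.05531j
  m=-2: Y*=-0.46063 + 0.28891j  Y=0.18440 - 0.15819j  product -0.03924 + 0.12614j
  m=-1: Y*=0.14706 + 0.51123j  Y=-0.07448 - 0.20123j  product 0.09192 - 0.06767j
  m=+0: Y*=-0.14936 + 0.00000j  Y=0.23514 + 0.00000j  product -0.03512 + 0.00000j
  m=+1: Y*=-0.14706 + 0.51123j  Y=0.07448 - 0.20123j  product 0.09192 + 0.06767j
  m=+2: Y*=-0.46063 - 0.28891j  Y=0.18440 + 0.15819j  product -0.03924 - 0.12614j
  m=+3: Y*=0.20704 - 0.18548j  Y=0.18403 - 0.10228j  product 0.01913 - 0.05531j
  m=+4: Y*=0.04089 + 0.08455j  Y=0.04094 + 0.26590j  product -0.02081 + 0.01433j
  m=+5: Y*=-0.02248 + 0.00387j  Y=0.19607 + 0.04010j  product -0.00456 - 0.00014j
  m=+6: Y*=0.00045 - 0.00405j  Y=-0.17229 + 0.27709j  product 0.00104 + 0.00082j
  m=+7: Y*=0.00048 + 0.00020j  Y=0.10696 + 0.13781j  product 0.00002 + 0.00009j
  m=+8: Y*=-0.00003 + 0.00003j  Y=-0.47689 + 0.15040j  product 0.00001 - 0.00002j
Σ over m = 0.05991 + 0.00000j; ×(4π/17) → 0.04428 + 0.00000j. Real part: 0.044285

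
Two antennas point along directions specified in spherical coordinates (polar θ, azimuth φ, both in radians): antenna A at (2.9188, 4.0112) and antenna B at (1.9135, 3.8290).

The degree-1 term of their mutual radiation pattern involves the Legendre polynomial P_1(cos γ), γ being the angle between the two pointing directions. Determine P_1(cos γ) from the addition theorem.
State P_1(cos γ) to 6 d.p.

0.532390

Term-by-term m-sum for l=1 (normalisation 4π/3 = 4.188790):
  [-1]  conj(Y_{1,-1})(Ω₁) = -0.04925 - 0.05833j ; Y_{1,-1}(Ω₂) = -0.25150 + 0.20648j ; Δ = 0.02443 + 0.00450j
  [+0]  conj(Y_{1,0})(Ω₁) = -0.47653 + 0.00000j ; Y_{1,0}(Ω₂) = -0.16419 + 0.00000j ; Δ = 0.07824 + 0.00000j
  [+1]  conj(Y_{1,1})(Ω₁) = 0.04925 - 0.05833j ; Y_{1,1}(Ω₂) = 0.25150 + 0.20648j ; Δ = 0.02443 - 0.00450j
Accumulated sum 0.12710 + 0.00000j; after 4π/(2l+1) scaling, 0.53239 + 0.00000j ⇒ P_1 = 0.532390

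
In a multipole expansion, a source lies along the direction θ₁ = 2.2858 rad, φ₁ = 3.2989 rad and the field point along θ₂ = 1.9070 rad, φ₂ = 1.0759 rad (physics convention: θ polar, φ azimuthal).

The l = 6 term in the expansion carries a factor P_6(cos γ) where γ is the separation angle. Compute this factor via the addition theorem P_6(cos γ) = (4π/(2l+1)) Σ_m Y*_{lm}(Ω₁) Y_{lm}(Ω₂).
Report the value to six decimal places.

-0.046994

Addition theorem: P_6(cos γ) = (4π/13) Σ_m Y*_{lm}(Ω₁) Y_{lm}(Ω₂), m = −6…6:
  m=-6: +0.052531+0.072511i × +0.336838-0.058589i = +0.021943+0.021347i  (running Σ = +0.021943+0.021347i)
  m=-5: +0.190218+0.190652i × -0.256088-0.325165i = +0.013281-0.110676i  (running Σ = +0.035224-0.089329i)
  m=-4: +0.349599+0.254485i × -0.022212+0.051276i = -0.020814+0.012273i  (running Σ = +0.014409-0.077056i)
  m=-3: +0.283021+0.144450i × -0.324712+0.028029i = -0.095949-0.038972i  (running Σ = -0.081540-0.116027i)
  m=-2: -0.113011-0.036776i × +0.090513+0.137851i = -0.005159-0.018907i  (running Σ = -0.086699-0.134935i)
  m=-1: -0.362181-0.057448i × -0.129538+0.240020i = +0.060705-0.079489i  (running Σ = -0.025994-0.214424i)
  m=0: +0.017719-0.000000i × +0.190352+0.000000i = +0.003373+0.000000i  (running Σ = -0.022621-0.214424i)
  m=1: +0.362181-0.057448i × +0.129538+0.240020i = +0.060705+0.079489i  (running Σ = +0.038083-0.134935i)
  m=2: -0.113011+0.036776i × +0.090513-0.137851i = -0.005159+0.018907i  (running Σ = +0.032924-0.116027i)
  m=3: -0.283021+0.144450i × +0.324712+0.028029i = -0.095949+0.038972i  (running Σ = -0.063025-0.077056i)
  m=4: +0.349599-0.254485i × -0.022212-0.051276i = -0.020814-0.012273i  (running Σ = -0.083839-0.089329i)
  m=5: -0.190218+0.190652i × +0.256088-0.325165i = +0.013281+0.110676i  (running Σ = -0.070559+0.021347i)
  m=6: +0.052531-0.072511i × +0.336838+0.058589i = +0.021943-0.021347i  (running Σ = -0.048616-0.000000i)
Accumulated sum -0.048616-0.000000i; after 4π/(2l+1) scaling, -0.046994-0.000000i ⇒ P_6 = -0.046994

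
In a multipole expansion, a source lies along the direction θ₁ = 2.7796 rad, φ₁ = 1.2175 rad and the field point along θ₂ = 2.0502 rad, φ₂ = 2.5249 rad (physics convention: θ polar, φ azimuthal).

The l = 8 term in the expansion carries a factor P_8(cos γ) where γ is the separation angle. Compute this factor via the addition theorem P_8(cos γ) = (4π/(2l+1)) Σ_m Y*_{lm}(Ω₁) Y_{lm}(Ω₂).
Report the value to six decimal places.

Summing Y*_{l m}(θ₁,φ₁)·Y_{l m}(θ₂,φ₂) over m ∈ [−8, 8]; prefactor 4π/(2·8+1) = 0.739198:
  m=-8: -0.000121-0.000040i × +0.043427-0.193156i = -0.000013+0.000022i  (running Σ = -0.000013+0.000022i)
  m=-7: +0.000835-0.001057i × -0.158622-0.379891i = -0.000534-0.000149i  (running Σ = -0.000547-0.000128i)
  m=-6: +0.004696+0.007676i × -0.341276-0.213280i = +0.000035-0.003621i  (running Σ = -0.000512-0.003749i)
  m=-5: -0.042043+0.008334i × -0.039383+0.002292i = +0.001637-0.000425i  (running Σ = +0.001125-0.004174i)
  m=-4: +0.023367-0.147029i × +0.260199-0.208194i = -0.024530-0.043122i  (running Σ = -0.023406-0.047295i)
  m=-3: +0.319378+0.179027i × +0.059445-0.207287i = +0.056096-0.055561i  (running Σ = +0.032690-0.102856i)
  m=-2: -0.435151+0.371455i × +0.077775+0.221691i = -0.116192-0.067579i  (running Σ = -0.083502-0.170435i)
  m=-1: -0.126914-0.344157i × +0.218455+0.154869i = +0.025574-0.094838i  (running Σ = -0.057928-0.265273i)
  m=0: -0.335814-0.000000i × -0.198840+0.000000i = +0.066774+0.000000i  (running Σ = +0.008845-0.265273i)
  m=1: +0.126914-0.344157i × -0.218455+0.154869i = +0.025574+0.094838i  (running Σ = +0.034419-0.170435i)
  m=2: -0.435151-0.371455i × +0.077775-0.221691i = -0.116192+0.067579i  (running Σ = -0.081773-0.102856i)
  m=3: -0.319378+0.179027i × -0.059445-0.207287i = +0.056096+0.055561i  (running Σ = -0.025677-0.047295i)
  m=4: +0.023367+0.147029i × +0.260199+0.208194i = -0.024530+0.043122i  (running Σ = -0.050207-0.004174i)
  m=5: +0.042043+0.008334i × +0.039383+0.002292i = +0.001637+0.000425i  (running Σ = -0.048571-0.003749i)
  m=6: +0.004696-0.007676i × -0.341276+0.213280i = +0.000035+0.003621i  (running Σ = -0.048536-0.000128i)
  m=7: -0.000835-0.001057i × +0.158622-0.379891i = -0.000534+0.000149i  (running Σ = -0.049070+0.000022i)
  m=8: -0.000121+0.000040i × +0.043427+0.193156i = -0.000013-0.000022i  (running Σ = -0.049083-0.000000i)
Total Σ_m = -0.049083-0.000000i. Multiply by 0.739198: -0.036282-0.000000i. P_8(cos γ) = -0.036282

-0.036282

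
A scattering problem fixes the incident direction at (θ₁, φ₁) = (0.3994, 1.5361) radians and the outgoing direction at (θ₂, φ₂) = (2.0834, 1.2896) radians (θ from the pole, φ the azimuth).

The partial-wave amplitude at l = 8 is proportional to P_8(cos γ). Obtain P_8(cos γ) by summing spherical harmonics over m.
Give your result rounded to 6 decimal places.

Addition theorem: P_8(cos γ) = (4π/17) Σ_m Y*_{lm}(Ω₁) Y_{lm}(Ω₂), m = −8…8:
  term(m=-8) = -0.00002 + 0.00004j   from Y*(Ω₁)=0.00026 - 0.00007j, Y(Ω₂)=-0.10766 + 0.13346j
  term(m=-7) = 0.00015 - 0.00097j   from Y*(Ω₁)=-0.00061 - 0.00248j, Y(Ω₂)=0.35590 + 0.14946j
  term(m=-6) = 0.00060 + 0.00654j   from Y*(Ω₁)=-0.01494 + 0.00316j, Y(Ω₂)=0.04994 - 0.42713j
  term(m=-5) = -0.00262 - 0.00745j   from Y*(Ω₁)=0.01119 + 0.06385j, Y(Ω₂)=-0.12025 + 0.02000j
  term(m=-4) = -0.03205 - 0.04841j   from Y*(Ω₁)=0.19735 - 0.02757j, Y(Ω₂)=-0.12568 - 0.26285j
  term(m=-3) = 0.08927 + 0.08143j   from Y*(Ω₁)=-0.04439 - 0.42492j, Y(Ω₂)=-0.21128 + 0.18802j
  term(m=-2) = 0.07870 + 0.04228j   from Y*(Ω₁)=-0.55621 + 0.03866j, Y(Ω₂)=-0.13556 - 0.08544j
  term(m=-1) = -0.06677 - 0.01680j   from Y*(Ω₁)=0.00752 + 0.21656j, Y(Ω₂)=-0.08817 + 0.30526j
  term(m=+0) = 0.04967 + 0.00000j   from Y*(Ω₁)=-0.42875 + 0.00000j, Y(Ω₂)=-0.11585 + 0.00000j
  term(m=+1) = -0.06677 + 0.01680j   from Y*(Ω₁)=-0.00752 + 0.21656j, Y(Ω₂)=0.08817 + 0.30526j
  term(m=+2) = 0.07870 - 0.04228j   from Y*(Ω₁)=-0.55621 - 0.03866j, Y(Ω₂)=-0.13556 + 0.08544j
  term(m=+3) = 0.08927 - 0.08143j   from Y*(Ω₁)=0.04439 - 0.42492j, Y(Ω₂)=0.21128 + 0.18802j
  term(m=+4) = -0.03205 + 0.04841j   from Y*(Ω₁)=0.19735 + 0.02757j, Y(Ω₂)=-0.12568 + 0.26285j
  term(m=+5) = -0.00262 + 0.00745j   from Y*(Ω₁)=-0.01119 + 0.06385j, Y(Ω₂)=0.12025 + 0.02000j
  term(m=+6) = 0.00060 - 0.00654j   from Y*(Ω₁)=-0.01494 - 0.00316j, Y(Ω₂)=0.04994 + 0.42713j
  term(m=+7) = 0.00015 + 0.00097j   from Y*(Ω₁)=0.00061 - 0.00248j, Y(Ω₂)=-0.35590 + 0.14946j
  term(m=+8) = -0.00002 - 0.00004j   from Y*(Ω₁)=0.00026 + 0.00007j, Y(Ω₂)=-0.10766 - 0.13346j
Σ over m = 0.18420 - 0.00000j; ×(4π/17) → 0.13616 - 0.00000j. Real part: 0.136162

0.136162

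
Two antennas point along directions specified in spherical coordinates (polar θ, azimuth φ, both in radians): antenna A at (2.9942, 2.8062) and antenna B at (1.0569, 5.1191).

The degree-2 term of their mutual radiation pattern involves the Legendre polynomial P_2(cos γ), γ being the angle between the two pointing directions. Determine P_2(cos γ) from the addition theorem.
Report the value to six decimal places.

Addition theorem: P_2(cos γ) = (4π/5) Σ_m Y*_{lm}(Ω₁) Y_{lm}(Ω₂), m = −2…2:
  m=-2: (0.006526, -0.005179) × (-0.201250, 0.212858) = (-0.000211, 0.002431)  (running Σ = (-0.000211, 0.002431))
  m=-1: (0.105973, -0.036938) × (0.130827, 0.303735) = (0.025083, 0.027355)  (running Σ = (0.024872, 0.029787))
  m=0: (0.610376, -0.000000) × (-0.086753, 0.000000) = (-0.052952, 0.000000)  (running Σ = (-0.028080, 0.029787))
  m=1: (-0.105973, -0.036938) × (-0.130827, 0.303735) = (0.025083, -0.027355)  (running Σ = (-0.002996, 0.002431))
  m=2: (0.006526, 0.005179) × (-0.201250, -0.212858) = (-0.000211, -0.002431)  (running Σ = (-0.003207, 0.000000))
Accumulated sum (-0.003207, 0.000000); after 4π/(2l+1) scaling, (-0.008061, 0.000000) ⇒ P_2 = -0.008061

-0.008061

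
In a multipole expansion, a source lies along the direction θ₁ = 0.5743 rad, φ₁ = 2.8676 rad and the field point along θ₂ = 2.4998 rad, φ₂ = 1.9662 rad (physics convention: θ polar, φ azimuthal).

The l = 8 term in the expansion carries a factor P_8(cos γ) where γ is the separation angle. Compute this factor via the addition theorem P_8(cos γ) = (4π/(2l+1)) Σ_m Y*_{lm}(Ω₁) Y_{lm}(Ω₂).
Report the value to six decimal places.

Addition theorem: P_8(cos γ) = (4π/17) Σ_m Y*_{lm}(Ω₁) Y_{lm}(Ω₂), m = −8…8:
  m=-8: Y*=-0.00228 - 0.00318j  Y=-0.00850 + 0.00018j  product 0.00002 + 0.00003j
  m=-7: Y*=0.00822 + 0.02273j  Y=-0.01661 + 0.04236j  product -0.00110 - 0.00003j
  m=-6: Y*=-0.00677 - 0.09237j  Y=0.10735 + 0.10392j  product 0.00887 - 0.01062j
  m=-5: Y*=-0.04880 + 0.23971j  Y=0.30473 - 0.13108j  product 0.01655 + 0.07944j
  m=-4: Y*=0.20163 - 0.39224j  Y=-0.00521 - 0.48124j  product -0.18981 - 0.09499j
  m=-3: Y*=-0.32420 + 0.34883j  Y=-0.33026 - 0.13367j  product 0.15370 - 0.07187j
  m=-2: Y*=0.10504 - 0.06411j  Y=0.07509 - 0.07591j  product 0.00302 - 0.01279j
  m=-1: Y*=0.35764 - 0.10052j  Y=-0.15957 - 0.38230j  product -0.09550 - 0.12069j
  m=+0: Y*=-0.25666 + 0.00000j  Y=-0.02537 + 0.00000j  product 0.00651 + 0.00000j
  m=+1: Y*=-0.35764 - 0.10052j  Y=0.15957 - 0.38230j  product -0.09550 + 0.12069j
  m=+2: Y*=0.10504 + 0.06411j  Y=0.07509 + 0.07591j  product 0.00302 + 0.01279j
  m=+3: Y*=0.32420 + 0.34883j  Y=0.33026 - 0.13367j  product 0.15370 + 0.07187j
  m=+4: Y*=0.20163 + 0.39224j  Y=-0.00521 + 0.48124j  product -0.18981 + 0.09499j
  m=+5: Y*=0.04880 + 0.23971j  Y=-0.30473 - 0.13108j  product 0.01655 - 0.07944j
  m=+6: Y*=-0.00677 + 0.09237j  Y=0.10735 - 0.10392j  product 0.00887 + 0.01062j
  m=+7: Y*=-0.00822 + 0.02273j  Y=0.01661 + 0.04236j  product -0.00110 + 0.00003j
  m=+8: Y*=-0.00228 + 0.00318j  Y=-0.00850 - 0.00018j  product 0.00002 - 0.00003j
Accumulated sum -0.20198 - 0.00000j; after 4π/(2l+1) scaling, -0.14930 - 0.00000j ⇒ P_8 = -0.149303

-0.149303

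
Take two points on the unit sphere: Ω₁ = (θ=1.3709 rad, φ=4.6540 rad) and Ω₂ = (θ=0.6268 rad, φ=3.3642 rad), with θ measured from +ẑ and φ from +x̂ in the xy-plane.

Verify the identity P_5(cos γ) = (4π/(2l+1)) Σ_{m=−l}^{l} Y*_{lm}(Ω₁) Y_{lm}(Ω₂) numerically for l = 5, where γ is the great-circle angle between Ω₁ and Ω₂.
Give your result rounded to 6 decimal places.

Expand P_5 via completeness: Σ_{m} conj(Y_{5,m}) at Ω₁ times Y_{5,m} at Ω₂ —
  [-5]  conj(Y_{5,-5})(Ω₁) = -0.12080 - 0.40197j ; Y_{5,-5}(Ω₂) = -0.01424 + 0.02891j ; Δ = 0.01334 + 0.00223j
  [-4]  conj(Y_{5,-4})(Ω₁) = 0.26161 - 0.06224j ; Y_{5,-4}(Ω₂) = 0.08852 - 0.10938j ; Δ = 0.01635 - 0.03412j
  [-3]  conj(Y_{5,-3})(Ω₁) = -0.03662 - 0.20690j ; Y_{5,-3}(Ω₂) = -0.26879 + 0.21200j ; Δ = 0.05370 + 0.04785j
  [-2]  conj(Y_{5,-2})(Ω₁) = 0.28308 - 0.03321j ; Y_{5,-2}(Ω₂) = 0.41251 - 0.19684j ; Δ = 0.11024 - 0.06942j
  [-1]  conj(Y_{5,-1})(Ω₁) = -0.00880 - 0.15062j ; Y_{5,-1}(Ω₂) = -0.15618 + 0.03535j ; Δ = 0.00670 + 0.02321j
  [+0]  conj(Y_{5,0})(Ω₁) = 0.28652 + 0.00000j ; Y_{5,0}(Ω₂) = -0.36083 + 0.00000j ; Δ = -0.10338 + 0.00000j
  [+1]  conj(Y_{5,1})(Ω₁) = 0.00880 - 0.15062j ; Y_{5,1}(Ω₂) = 0.15618 + 0.03535j ; Δ = 0.00670 - 0.02321j
  [+2]  conj(Y_{5,2})(Ω₁) = 0.28308 + 0.03321j ; Y_{5,2}(Ω₂) = 0.41251 + 0.19684j ; Δ = 0.11024 + 0.06942j
  [+3]  conj(Y_{5,3})(Ω₁) = 0.03662 - 0.20690j ; Y_{5,3}(Ω₂) = 0.26879 + 0.21200j ; Δ = 0.05370 - 0.04785j
  [+4]  conj(Y_{5,4})(Ω₁) = 0.26161 + 0.06224j ; Y_{5,4}(Ω₂) = 0.08852 + 0.10938j ; Δ = 0.01635 + 0.03412j
  [+5]  conj(Y_{5,5})(Ω₁) = 0.12080 - 0.40197j ; Y_{5,5}(Ω₂) = 0.01424 + 0.02891j ; Δ = 0.01334 - 0.00223j
Σ over m = 0.29728 - 0.00000j; ×(4π/11) → 0.33961 - 0.00000j. Real part: 0.339607

0.339607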